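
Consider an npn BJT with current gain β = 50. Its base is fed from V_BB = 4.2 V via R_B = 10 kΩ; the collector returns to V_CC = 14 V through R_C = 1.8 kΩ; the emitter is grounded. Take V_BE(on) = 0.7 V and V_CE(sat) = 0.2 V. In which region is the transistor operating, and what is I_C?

saturation; I_C ≈ 7.7 mA

Assume active: I_B = (4.2 − 0.7)/10 = 0.35 mA, giving I_C = β·I_B = 17.5 mA.
But then V_CE = 14 − 17.5×1.8 = -17.5 V < V_CE(sat) = 0.2 V — impossible in the active region.
So the transistor is saturated. With V_CE = 0.2 V, I_C = (V_CC − 0.2)/R_C = 13.8/1.8 = 7.67 mA.
Check: β·I_B = 17.5 mA > I_C = 7.67 mA, confirming saturation.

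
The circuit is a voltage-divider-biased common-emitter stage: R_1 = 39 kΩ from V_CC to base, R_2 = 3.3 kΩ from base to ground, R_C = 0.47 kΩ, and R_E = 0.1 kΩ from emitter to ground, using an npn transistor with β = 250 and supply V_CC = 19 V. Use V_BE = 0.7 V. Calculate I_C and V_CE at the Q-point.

Thevenize the base divider: V_Th = V_CC·R_2/(R_1+R_2) = 19×3.3/42.3 = 1.48 V, R_Th = R_1‖R_2 = 3.04 kΩ.
Base-emitter loop: V_Th = I_B·R_Th + V_BE + (β+1)I_B·R_E, so I_B = (1.48 − 0.7) / (3.04 + 251×0.1) = 0.0278 mA.
I_C = β·I_B = 250×0.0278 = 6.95 mA, and I_E = (β+1)I_B = 6.98 mA.
V_CE = V_CC − I_C·R_C − I_E·R_E = 19 − 6.95×0.47 − 6.98×0.1 = 15 V.
V_CE = 15 V > 0.2 V confirms active-region operation.

I_C ≈ 6.9 mA, V_CE ≈ 15 V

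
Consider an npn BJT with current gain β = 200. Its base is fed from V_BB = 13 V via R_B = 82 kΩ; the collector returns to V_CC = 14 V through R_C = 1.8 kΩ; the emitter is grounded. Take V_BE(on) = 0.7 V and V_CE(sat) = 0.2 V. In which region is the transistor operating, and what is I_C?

Assume active: I_B = (13 − 0.7)/82 = 0.15 mA, giving I_C = β·I_B = 30 mA.
But then V_CE = 14 − 30×1.8 = -40 V < V_CE(sat) = 0.2 V — impossible in the active region.
So the transistor is saturated. With V_CE = 0.2 V, I_C = (V_CC − 0.2)/R_C = 13.8/1.8 = 7.67 mA.
Check: β·I_B = 30 mA > I_C = 7.67 mA, confirming saturation.

saturation; I_C ≈ 7.7 mA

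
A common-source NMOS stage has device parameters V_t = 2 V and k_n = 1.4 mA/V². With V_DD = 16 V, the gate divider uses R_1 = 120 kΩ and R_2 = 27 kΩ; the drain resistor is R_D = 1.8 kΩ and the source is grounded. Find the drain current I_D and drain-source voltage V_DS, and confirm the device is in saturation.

V_G = V_DD·R_2/(R_1+R_2) = 16×27/147 = 2.94 V. With the source grounded, V_GS = V_G = 2.94 V.
Assume saturation: I_D = (k_n/2)(V_GS − V_t)² = (1.4/2)×(2.94 − 2)² = 0.7×0.939² = 0.617 mA.
V_DS = V_DD − I_D·R_D = 16 − 0.617×1.8 = 14.9 V.
Saturation requires V_DS ≥ V_GS − V_t = 0.939 V; 14.9 ≥ 0.939 ✓.

I_D ≈ 0.62 mA, V_DS ≈ 15 V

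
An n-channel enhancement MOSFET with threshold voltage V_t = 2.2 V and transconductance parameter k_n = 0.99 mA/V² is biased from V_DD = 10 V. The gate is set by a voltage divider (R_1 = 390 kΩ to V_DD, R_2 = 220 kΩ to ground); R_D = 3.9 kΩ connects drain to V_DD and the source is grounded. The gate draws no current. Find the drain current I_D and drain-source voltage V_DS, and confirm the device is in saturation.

V_G = V_DD·R_2/(R_1+R_2) = 10×220/610 = 3.61 V. With the source grounded, V_GS = V_G = 3.61 V.
Assume saturation: I_D = (k_n/2)(V_GS − V_t)² = (0.99/2)×(3.61 − 2.2)² = 0.495×1.41² = 0.979 mA.
V_DS = V_DD − I_D·R_D = 10 − 0.979×3.9 = 6.18 V.
Saturation requires V_DS ≥ V_GS − V_t = 1.41 V; 6.18 ≥ 1.41 ✓.

I_D ≈ 0.98 mA, V_DS ≈ 6.2 V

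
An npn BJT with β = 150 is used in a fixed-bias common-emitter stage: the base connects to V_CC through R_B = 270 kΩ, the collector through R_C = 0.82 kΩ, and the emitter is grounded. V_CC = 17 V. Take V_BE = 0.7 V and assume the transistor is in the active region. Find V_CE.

Base loop: V_CC = I_B·R_B + V_BE, so I_B = (17 − 0.7)/270 kΩ = 0.0604 mA.
In the active region I_C = β·I_B = 150 × 0.0604 = 9.06 mA.
Collector loop: V_CE = V_CC − I_C·R_C = 17 − 9.06×0.82 = 9.57 V.
Since V_CE = 9.57 V > V_CE(sat) ≈ 0.2 V, the transistor is in the active region as assumed.

V_CE ≈ 9.6 V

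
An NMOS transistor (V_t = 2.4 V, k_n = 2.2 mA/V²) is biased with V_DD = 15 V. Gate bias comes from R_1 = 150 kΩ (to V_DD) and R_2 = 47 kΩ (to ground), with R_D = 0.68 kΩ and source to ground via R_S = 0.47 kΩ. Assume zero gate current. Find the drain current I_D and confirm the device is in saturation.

I_D ≈ 0.75 mA

V_G = V_DD·R_2/(R_1+R_2) = 15×47/197 = 3.58 V.
Assume saturation: I_D = (k_n/2)(V_GS − V_t)² with V_GS = V_G − I_D·R_S = 3.58 − 0.47·I_D.
Substituting gives 0.243·I_D² − 2.22·I_D + 1.53 = 0, with roots I_D = 0.75 or 8.38 mA.
The root I_D = 8.38 mA gives V_GS = -0.36 V ≤ V_t, so take I_D = 0.75 mA.
Then V_GS = 3.23 V and V_DS = V_DD − I_D(R_D+R_S) = 15 − 0.75×1.15 = 14.1 V.
Saturation requires V_DS ≥ V_GS − V_t = 0.826 V; 14.1 ≥ 0.826 ✓.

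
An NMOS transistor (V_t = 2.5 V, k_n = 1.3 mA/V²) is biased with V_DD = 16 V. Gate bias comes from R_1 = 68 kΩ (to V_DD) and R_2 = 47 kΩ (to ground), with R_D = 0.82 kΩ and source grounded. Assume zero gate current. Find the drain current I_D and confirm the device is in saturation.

I_D ≈ 11 mA

V_G = V_DD·R_2/(R_1+R_2) = 16×47/115 = 6.54 V. With the source grounded, V_GS = V_G = 6.54 V.
Assume saturation: I_D = (k_n/2)(V_GS − V_t)² = (1.3/2)×(6.54 − 2.5)² = 0.65×4.04² = 10.6 mA.
V_DS = V_DD − I_D·R_D = 16 − 10.6×0.82 = 7.3 V.
Saturation requires V_DS ≥ V_GS − V_t = 4.04 V; 7.3 ≥ 4.04 ✓.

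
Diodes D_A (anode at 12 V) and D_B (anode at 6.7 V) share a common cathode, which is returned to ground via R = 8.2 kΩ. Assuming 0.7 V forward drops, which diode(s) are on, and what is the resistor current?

Only D_A conducts; I_R ≈ 1.4 mA

Assume both conduct. Then node N would need to be at both 12−0.7 = 11.3 V and 6.7−0.7 = 6 V, which is impossible.
Assume only D_A conducts: V_N = 12 − 0.7 = 11.3 V, so I_R = 11.3/8.2 = 1.38 mA.
Check D_B: its anode-to-cathode voltage is 6.7 − 11.3 = -4.6 V < 0.7 V, so it is off. The assumption is consistent.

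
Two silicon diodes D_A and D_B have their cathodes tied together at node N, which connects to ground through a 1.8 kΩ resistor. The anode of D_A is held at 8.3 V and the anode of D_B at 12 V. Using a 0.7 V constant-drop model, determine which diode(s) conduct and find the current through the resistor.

Assume both conduct. Then node N would need to be at both 8.3−0.7 = 7.6 V and 12−0.7 = 11.3 V, which is impossible.
Assume only D_B conducts: V_N = 12 − 0.7 = 11.3 V, so I_R = 11.3/1.8 = 6.28 mA.
Check D_A: its anode-to-cathode voltage is 8.3 − 11.3 = -3 V < 0.7 V, so it is off. The assumption is consistent.

Only D_B conducts; I_R ≈ 6.3 mA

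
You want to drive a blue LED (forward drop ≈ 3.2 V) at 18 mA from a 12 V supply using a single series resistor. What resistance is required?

The resistor drops V_S − V_D = 12 − 3.2 = 8.8 V at 18 mA.
R = 8.8 V / 18 mA = 0.489 kΩ.

R ≈ 0.49 kΩ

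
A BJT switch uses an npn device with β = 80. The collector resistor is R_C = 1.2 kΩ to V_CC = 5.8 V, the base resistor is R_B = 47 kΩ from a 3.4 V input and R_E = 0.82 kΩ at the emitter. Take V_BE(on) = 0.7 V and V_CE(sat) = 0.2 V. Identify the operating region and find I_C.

Assume active. Base-emitter loop: I_B = (V_BB − V_BE)/(R_B + (β+1)R_E) = (3.4 − 0.7)/(47 + 81×0.82) = 0.0238 mA.
I_C = β·I_B = 80×0.0238 = 1.9 mA.
V_CE = V_CC − I_C·R_C − I_E·R_E = 5.8 − 1.9×1.2 − 1.93×0.82 = 1.93 V > V_CE(sat), so the active-region assumption holds.

active; I_C ≈ 1.9 mA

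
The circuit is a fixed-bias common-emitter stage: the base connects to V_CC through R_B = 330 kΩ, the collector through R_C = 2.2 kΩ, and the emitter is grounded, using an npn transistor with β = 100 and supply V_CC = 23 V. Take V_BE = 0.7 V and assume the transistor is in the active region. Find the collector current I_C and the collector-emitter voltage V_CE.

I_C ≈ 6.8 mA, V_CE ≈ 8.1 V

Base loop: V_CC = I_B·R_B + V_BE, so I_B = (23 − 0.7)/330 kΩ = 0.0676 mA.
In the active region I_C = β·I_B = 100 × 0.0676 = 6.76 mA.
Collector loop: V_CE = V_CC − I_C·R_C = 23 − 6.76×2.2 = 8.13 V.
Since V_CE = 8.13 V > V_CE(sat) ≈ 0.2 V, the transistor is in the active region as assumed.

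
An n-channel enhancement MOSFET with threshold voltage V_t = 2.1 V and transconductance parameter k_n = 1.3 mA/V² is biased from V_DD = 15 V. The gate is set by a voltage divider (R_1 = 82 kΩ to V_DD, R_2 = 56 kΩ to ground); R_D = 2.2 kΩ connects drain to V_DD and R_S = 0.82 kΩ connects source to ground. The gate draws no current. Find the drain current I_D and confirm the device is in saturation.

I_D ≈ 2.5 mA

V_G = V_DD·R_2/(R_1+R_2) = 15×56/138 = 6.09 V.
Assume saturation: I_D = (k_n/2)(V_GS − V_t)² with V_GS = V_G − I_D·R_S = 6.09 − 0.82·I_D.
Substituting gives 0.437·I_D² − 5.25·I_D + 10.3 = 0, with roots I_D = 2.48 or 9.53 mA.
The root I_D = 9.53 mA gives V_GS = -1.73 V ≤ V_t, so take I_D = 2.48 mA.
Then V_GS = 4.05 V and V_DS = V_DD − I_D(R_D+R_S) = 15 − 2.48×3.02 = 7.51 V.
Saturation requires V_DS ≥ V_GS − V_t = 1.95 V; 7.51 ≥ 1.95 ✓.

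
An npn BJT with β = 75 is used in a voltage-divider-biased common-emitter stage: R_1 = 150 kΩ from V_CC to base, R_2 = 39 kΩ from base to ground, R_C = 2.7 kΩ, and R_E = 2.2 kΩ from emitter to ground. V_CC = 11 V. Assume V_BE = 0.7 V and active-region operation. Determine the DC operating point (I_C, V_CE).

Thevenize the base divider: V_Th = V_CC·R_2/(R_1+R_2) = 11×39/189 = 2.27 V, R_Th = R_1‖R_2 = 31 kΩ.
Base-emitter loop: V_Th = I_B·R_Th + V_BE + (β+1)I_B·R_E, so I_B = (2.27 − 0.7) / (31 + 76×2.2) = 0.00792 mA.
I_C = β·I_B = 75×0.00792 = 0.594 mA, and I_E = (β+1)I_B = 0.602 mA.
V_CE = V_CC − I_C·R_C − I_E·R_E = 11 − 0.594×2.7 − 0.602×2.2 = 8.07 V.
V_CE = 8.07 V > 0.2 V confirms active-region operation.

I_C ≈ 0.59 mA, V_CE ≈ 8.1 V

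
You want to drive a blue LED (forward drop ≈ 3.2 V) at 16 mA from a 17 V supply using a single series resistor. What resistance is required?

The resistor drops V_S − V_D = 17 − 3.2 = 13.8 V at 16 mA.
R = 13.8 V / 16 mA = 0.863 kΩ.

R ≈ 0.86 kΩ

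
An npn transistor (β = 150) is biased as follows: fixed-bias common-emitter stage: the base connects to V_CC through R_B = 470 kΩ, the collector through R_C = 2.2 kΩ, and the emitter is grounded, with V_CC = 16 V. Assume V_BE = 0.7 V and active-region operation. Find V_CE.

V_CE ≈ 5.3 V

Base loop: V_CC = I_B·R_B + V_BE, so I_B = (16 − 0.7)/470 kΩ = 0.0326 mA.
In the active region I_C = β·I_B = 150 × 0.0326 = 4.88 mA.
Collector loop: V_CE = V_CC − I_C·R_C = 16 − 4.88×2.2 = 5.26 V.
Since V_CE = 5.26 V > V_CE(sat) ≈ 0.2 V, the transistor is in the active region as assumed.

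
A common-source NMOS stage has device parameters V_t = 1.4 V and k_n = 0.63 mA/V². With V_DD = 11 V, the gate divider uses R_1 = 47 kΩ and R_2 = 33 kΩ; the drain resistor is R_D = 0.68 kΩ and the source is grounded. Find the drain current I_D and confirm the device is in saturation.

I_D ≈ 3.1 mA

V_G = V_DD·R_2/(R_1+R_2) = 11×33/80 = 4.54 V. With the source grounded, V_GS = V_G = 4.54 V.
Assume saturation: I_D = (k_n/2)(V_GS − V_t)² = (0.63/2)×(4.54 − 1.4)² = 0.315×3.14² = 3.1 mA.
V_DS = V_DD − I_D·R_D = 11 − 3.1×0.68 = 8.89 V.
Saturation requires V_DS ≥ V_GS − V_t = 3.14 V; 8.89 ≥ 3.14 ✓.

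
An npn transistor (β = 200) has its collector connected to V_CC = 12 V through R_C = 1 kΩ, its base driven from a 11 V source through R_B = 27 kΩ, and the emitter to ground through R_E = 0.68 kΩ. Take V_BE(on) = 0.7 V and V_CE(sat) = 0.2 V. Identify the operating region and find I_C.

saturation; I_C ≈ 6.9 mA

Assume active: I_B = (11 − 0.7)/(27 + 201×0.68) = 0.0629 mA, I_C = β·I_B = 12.6 mA.
Then V_CE = 12 − 12.6×1 − 12.6×0.68 = -9.19 V < 0.2 V — the active assumption fails.
Re-solve with V_CE = 0.2 V. KCL at the emitter: V_E/R_E = (V_BB−0.7−V_E)/R_B + (V_CC−0.2−V_E)/R_C, giving V_E = 4.86 V.
I_C = (V_CC − 0.2 − V_E)/R_C = (11.8 − 4.86)/1 = 6.94 mA.
Check: I_B = (10.3 − 4.86)/27 = 0.202 mA, and β·I_B = 40.3 mA > I_C, confirming saturation.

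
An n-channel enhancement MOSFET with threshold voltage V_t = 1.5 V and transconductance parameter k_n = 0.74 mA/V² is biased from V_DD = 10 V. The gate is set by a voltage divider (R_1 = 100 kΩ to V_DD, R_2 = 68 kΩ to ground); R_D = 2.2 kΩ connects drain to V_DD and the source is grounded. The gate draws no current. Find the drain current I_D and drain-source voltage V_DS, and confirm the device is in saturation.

V_G = V_DD·R_2/(R_1+R_2) = 10×68/168 = 4.05 V. With the source grounded, V_GS = V_G = 4.05 V.
Assume saturation: I_D = (k_n/2)(V_GS − V_t)² = (0.74/2)×(4.05 − 1.5)² = 0.37×2.55² = 2.4 mA.
V_DS = V_DD − I_D·R_D = 10 − 2.4×2.2 = 4.72 V.
Saturation requires V_DS ≥ V_GS − V_t = 2.55 V; 4.72 ≥ 2.55 ✓.

I_D ≈ 2.4 mA, V_DS ≈ 4.7 V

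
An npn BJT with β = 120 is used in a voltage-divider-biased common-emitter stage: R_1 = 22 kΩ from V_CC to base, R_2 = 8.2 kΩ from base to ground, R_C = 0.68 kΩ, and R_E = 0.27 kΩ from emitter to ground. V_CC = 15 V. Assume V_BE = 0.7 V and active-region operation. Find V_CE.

V_CE ≈ 5 V

Thevenize the base divider: V_Th = V_CC·R_2/(R_1+R_2) = 15×8.2/30.2 = 4.07 V, R_Th = R_1‖R_2 = 5.97 kΩ.
Base-emitter loop: V_Th = I_B·R_Th + V_BE + (β+1)I_B·R_E, so I_B = (4.07 − 0.7) / (5.97 + 121×0.27) = 0.0873 mA.
I_C = β·I_B = 120×0.0873 = 10.5 mA, and I_E = (β+1)I_B = 10.6 mA.
V_CE = V_CC − I_C·R_C − I_E·R_E = 15 − 10.5×0.68 − 10.6×0.27 = 5.03 V.
V_CE = 5.03 V > 0.2 V confirms active-region operation.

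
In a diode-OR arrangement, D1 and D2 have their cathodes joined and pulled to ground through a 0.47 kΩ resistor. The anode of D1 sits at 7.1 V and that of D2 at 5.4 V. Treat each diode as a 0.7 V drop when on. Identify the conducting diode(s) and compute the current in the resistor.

Assume both conduct. Then node N would need to be at both 7.1−0.7 = 6.4 V and 5.4−0.7 = 4.7 V, which is impossible.
Assume only D1 conducts: V_N = 7.1 − 0.7 = 6.4 V, so I_R = 6.4/0.47 = 13.6 mA.
Check D2: its anode-to-cathode voltage is 5.4 − 6.4 = -1 V < 0.7 V, so it is off. The assumption is consistent.

Only D1 conducts; I_R ≈ 14 mA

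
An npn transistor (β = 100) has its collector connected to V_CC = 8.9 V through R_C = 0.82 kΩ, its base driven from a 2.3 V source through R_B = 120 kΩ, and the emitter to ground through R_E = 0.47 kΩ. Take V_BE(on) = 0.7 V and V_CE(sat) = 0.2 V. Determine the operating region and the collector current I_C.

active; I_C ≈ 0.96 mA

Assume active. Base-emitter loop: I_B = (V_BB − V_BE)/(R_B + (β+1)R_E) = (2.3 − 0.7)/(120 + 101×0.47) = 0.00955 mA.
I_C = β·I_B = 100×0.00955 = 0.955 mA.
V_CE = V_CC − I_C·R_C − I_E·R_E = 8.9 − 0.955×0.82 − 0.965×0.47 = 7.66 V > V_CE(sat), so the active-region assumption holds.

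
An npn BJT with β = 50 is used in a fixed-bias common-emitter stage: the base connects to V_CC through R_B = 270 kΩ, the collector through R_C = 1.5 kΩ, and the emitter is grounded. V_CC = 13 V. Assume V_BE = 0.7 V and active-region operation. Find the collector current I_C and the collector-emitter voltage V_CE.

I_C ≈ 2.3 mA, V_CE ≈ 9.6 V

Base loop: V_CC = I_B·R_B + V_BE, so I_B = (13 − 0.7)/270 kΩ = 0.0456 mA.
In the active region I_C = β·I_B = 50 × 0.0456 = 2.28 mA.
Collector loop: V_CE = V_CC − I_C·R_C = 13 − 2.28×1.5 = 9.58 V.
Since V_CE = 9.58 V > V_CE(sat) ≈ 0.2 V, the transistor is in the active region as assumed.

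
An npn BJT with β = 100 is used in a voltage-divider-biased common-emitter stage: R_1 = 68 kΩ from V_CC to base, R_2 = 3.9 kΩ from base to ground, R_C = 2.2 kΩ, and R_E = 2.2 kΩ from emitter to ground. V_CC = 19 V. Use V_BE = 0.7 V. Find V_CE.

V_CE ≈ 18 V

Thevenize the base divider: V_Th = V_CC·R_2/(R_1+R_2) = 19×3.9/71.9 = 1.03 V, R_Th = R_1‖R_2 = 3.69 kΩ.
Base-emitter loop: V_Th = I_B·R_Th + V_BE + (β+1)I_B·R_E, so I_B = (1.03 − 0.7) / (3.69 + 101×2.2) = 0.00146 mA.
I_C = β·I_B = 100×0.00146 = 0.146 mA, and I_E = (β+1)I_B = 0.148 mA.
V_CE = V_CC − I_C·R_C − I_E·R_E = 19 − 0.146×2.2 − 0.148×2.2 = 18.4 V.
V_CE = 18.4 V > 0.2 V confirms active-region operation.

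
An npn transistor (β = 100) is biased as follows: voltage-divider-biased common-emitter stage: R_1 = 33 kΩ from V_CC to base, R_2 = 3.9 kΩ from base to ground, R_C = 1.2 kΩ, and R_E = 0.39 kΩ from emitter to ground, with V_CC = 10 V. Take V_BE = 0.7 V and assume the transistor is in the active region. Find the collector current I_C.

I_C ≈ 0.83 mA

Thevenize the base divider: V_Th = V_CC·R_2/(R_1+R_2) = 10×3.9/36.9 = 1.06 V, R_Th = R_1‖R_2 = 3.49 kΩ.
Base-emitter loop: V_Th = I_B·R_Th + V_BE + (β+1)I_B·R_E, so I_B = (1.06 − 0.7) / (3.49 + 101×0.39) = 0.00832 mA.
I_C = β·I_B = 100×0.00832 = 0.832 mA, and I_E = (β+1)I_B = 0.841 mA.
V_CE = V_CC − I_C·R_C − I_E·R_E = 10 − 0.832×1.2 − 0.841×0.39 = 8.67 V.
V_CE = 8.67 V > 0.2 V confirms active-region operation.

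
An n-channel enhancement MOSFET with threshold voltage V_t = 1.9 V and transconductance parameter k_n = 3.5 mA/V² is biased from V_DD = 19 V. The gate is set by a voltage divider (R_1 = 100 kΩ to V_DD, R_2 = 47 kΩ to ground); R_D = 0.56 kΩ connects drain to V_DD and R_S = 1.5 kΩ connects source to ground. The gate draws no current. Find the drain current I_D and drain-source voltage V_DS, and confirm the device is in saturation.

V_G = V_DD·R_2/(R_1+R_2) = 19×47/147 = 6.07 V.
Assume saturation: I_D = (k_n/2)(V_GS − V_t)² with V_GS = V_G − I_D·R_S = 6.07 − 1.5·I_D.
Substituting gives 3.94·I_D² − 22.9·I_D + 30.5 = 0, with roots I_D = 2.06 or 3.76 mA.
The root I_D = 3.76 mA gives V_GS = 0.434 V ≤ V_t, so take I_D = 2.06 mA.
Then V_GS = 2.98 V and V_DS = V_DD − I_D(R_D+R_S) = 19 − 2.06×2.06 = 14.8 V.
Saturation requires V_DS ≥ V_GS − V_t = 1.08 V; 14.8 ≥ 1.08 ✓.

I_D ≈ 2.1 mA, V_DS ≈ 15 V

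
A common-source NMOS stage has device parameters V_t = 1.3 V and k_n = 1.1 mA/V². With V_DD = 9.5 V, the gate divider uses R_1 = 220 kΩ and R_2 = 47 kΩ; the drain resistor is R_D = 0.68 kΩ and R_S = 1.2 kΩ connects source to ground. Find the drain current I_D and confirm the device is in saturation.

I_D ≈ 0.053 mA

V_G = V_DD·R_2/(R_1+R_2) = 9.5×47/267 = 1.67 V.
Assume saturation: I_D = (k_n/2)(V_GS − V_t)² with V_GS = V_G − I_D·R_S = 1.67 − 1.2·I_D.
Substituting gives 0.792·I_D² − 1.49·I_D + 0.0762 = 0, with roots I_D = 0.0526 or 1.83 mA.
The root I_D = 1.83 mA gives V_GS = -0.524 V ≤ V_t, so take I_D = 0.0526 mA.
Then V_GS = 1.61 V and V_DS = V_DD − I_D(R_D+R_S) = 9.5 − 0.0526×1.88 = 9.4 V.
Saturation requires V_DS ≥ V_GS − V_t = 0.309 V; 9.4 ≥ 0.309 ✓.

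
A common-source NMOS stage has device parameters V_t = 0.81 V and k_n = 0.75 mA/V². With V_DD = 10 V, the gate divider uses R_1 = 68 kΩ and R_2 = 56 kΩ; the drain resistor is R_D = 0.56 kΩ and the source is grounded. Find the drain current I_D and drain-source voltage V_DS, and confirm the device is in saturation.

V_G = V_DD·R_2/(R_1+R_2) = 10×56/124 = 4.52 V. With the source grounded, V_GS = V_G = 4.52 V.
Assume saturation: I_D = (k_n/2)(V_GS − V_t)² = (0.75/2)×(4.52 − 0.81)² = 0.375×3.71² = 5.15 mA.
V_DS = V_DD − I_D·R_D = 10 − 5.15×0.56 = 7.12 V.
Saturation requires V_DS ≥ V_GS − V_t = 3.71 V; 7.12 ≥ 3.71 ✓.

I_D ≈ 5.2 mA, V_DS ≈ 7.1 V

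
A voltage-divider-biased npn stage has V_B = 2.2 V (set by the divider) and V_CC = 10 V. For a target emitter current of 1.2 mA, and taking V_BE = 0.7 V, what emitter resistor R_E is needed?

R_E ≈ 1.3 kΩ

V_E = V_B − V_BE = 2.2 − 0.7 = 1.5 V.
R_E = V_E / I_E = 1.5 / 1.2 = 1.25 kΩ.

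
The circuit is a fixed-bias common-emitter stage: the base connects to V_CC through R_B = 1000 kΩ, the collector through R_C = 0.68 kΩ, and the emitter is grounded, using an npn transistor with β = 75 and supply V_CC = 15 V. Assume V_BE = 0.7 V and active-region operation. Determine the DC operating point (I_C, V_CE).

Base loop: V_CC = I_B·R_B + V_BE, so I_B = (15 − 0.7)/1000 kΩ = 0.0143 mA.
In the active region I_C = β·I_B = 75 × 0.0143 = 1.07 mA.
Collector loop: V_CE = V_CC − I_C·R_C = 15 − 1.07×0.68 = 14.3 V.
Since V_CE = 14.3 V > V_CE(sat) ≈ 0.2 V, the transistor is in the active region as assumed.

I_C ≈ 1.1 mA, V_CE ≈ 14 V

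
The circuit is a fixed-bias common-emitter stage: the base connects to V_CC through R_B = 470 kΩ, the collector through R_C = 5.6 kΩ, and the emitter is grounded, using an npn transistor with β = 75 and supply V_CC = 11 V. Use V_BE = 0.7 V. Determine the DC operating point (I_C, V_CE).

I_C ≈ 1.6 mA, V_CE ≈ 1.8 V

Base loop: V_CC = I_B·R_B + V_BE, so I_B = (11 − 0.7)/470 kΩ = 0.0219 mA.
In the active region I_C = β·I_B = 75 × 0.0219 = 1.64 mA.
Collector loop: V_CE = V_CC − I_C·R_C = 11 − 1.64×5.6 = 1.8 V.
Since V_CE = 1.8 V > V_CE(sat) ≈ 0.2 V, the transistor is in the active region as assumed.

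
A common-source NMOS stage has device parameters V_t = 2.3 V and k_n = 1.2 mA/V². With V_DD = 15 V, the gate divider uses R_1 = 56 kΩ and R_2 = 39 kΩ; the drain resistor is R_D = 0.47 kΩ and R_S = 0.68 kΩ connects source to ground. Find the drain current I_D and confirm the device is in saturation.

V_G = V_DD·R_2/(R_1+R_2) = 15×39/95 = 6.16 V.
Assume saturation: I_D = (k_n/2)(V_GS − V_t)² with V_GS = V_G − I_D·R_S = 6.16 − 0.68·I_D.
Substituting gives 0.277·I_D² − 4.15·I_D + 8.93 = 0, with roots I_D = 2.61 or 12.3 mA.
The root I_D = 12.3 mA gives V_GS = -2.24 V ≤ V_t, so take I_D = 2.61 mA.
Then V_GS = 4.38 V and V_DS = V_DD − I_D(R_D+R_S) = 15 − 2.61×1.15 = 12 V.
Saturation requires V_DS ≥ V_GS − V_t = 2.08 V; 12 ≥ 2.08 ✓.

I_D ≈ 2.6 mA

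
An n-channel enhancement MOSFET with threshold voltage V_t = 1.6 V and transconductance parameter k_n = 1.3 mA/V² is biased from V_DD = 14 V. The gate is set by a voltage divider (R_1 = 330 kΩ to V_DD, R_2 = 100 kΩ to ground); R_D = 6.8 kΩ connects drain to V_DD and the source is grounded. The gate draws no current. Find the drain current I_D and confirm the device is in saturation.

V_G = V_DD·R_2/(R_1+R_2) = 14×100/430 = 3.26 V. With the source grounded, V_GS = V_G = 3.26 V.
Assume saturation: I_D = (k_n/2)(V_GS − V_t)² = (1.3/2)×(3.26 − 1.6)² = 0.65×1.66² = 1.78 mA.
V_DS = V_DD − I_D·R_D = 14 − 1.78×6.8 = 1.88 V.
Saturation requires V_DS ≥ V_GS − V_t = 1.66 V; 1.88 ≥ 1.66 ✓.

I_D ≈ 1.8 mA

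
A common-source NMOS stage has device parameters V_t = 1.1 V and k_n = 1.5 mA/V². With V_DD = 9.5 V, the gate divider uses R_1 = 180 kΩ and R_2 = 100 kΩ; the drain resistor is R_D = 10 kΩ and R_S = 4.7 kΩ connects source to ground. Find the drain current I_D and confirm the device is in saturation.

I_D ≈ 0.34 mA

V_G = V_DD·R_2/(R_1+R_2) = 9.5×100/280 = 3.39 V.
Assume saturation: I_D = (k_n/2)(V_GS − V_t)² with V_GS = V_G − I_D·R_S = 3.39 − 4.7·I_D.
Substituting gives 16.6·I_D² − 17.2·I_D + 3.94 = 0, with roots I_D = 0.344 or 0.692 mA.
The root I_D = 0.692 mA gives V_GS = 0.139 V ≤ V_t, so take I_D = 0.344 mA.
Then V_GS = 1.78 V and V_DS = V_DD − I_D(R_D+R_S) = 9.5 − 0.344×14.7 = 4.45 V.
Saturation requires V_DS ≥ V_GS − V_t = 0.677 V; 4.45 ≥ 0.677 ✓.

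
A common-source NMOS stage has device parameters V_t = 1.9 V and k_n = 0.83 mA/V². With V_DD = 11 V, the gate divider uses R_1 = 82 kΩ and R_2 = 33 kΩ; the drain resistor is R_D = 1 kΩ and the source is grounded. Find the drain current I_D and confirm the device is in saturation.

V_G = V_DD·R_2/(R_1+R_2) = 11×33/115 = 3.16 V. With the source grounded, V_GS = V_G = 3.16 V.
Assume saturation: I_D = (k_n/2)(V_GS − V_t)² = (0.83/2)×(3.16 − 1.9)² = 0.415×1.26² = 0.655 mA.
V_DS = V_DD − I_D·R_D = 11 − 0.655×1 = 10.3 V.
Saturation requires V_DS ≥ V_GS − V_t = 1.26 V; 10.3 ≥ 1.26 ✓.

I_D ≈ 0.66 mA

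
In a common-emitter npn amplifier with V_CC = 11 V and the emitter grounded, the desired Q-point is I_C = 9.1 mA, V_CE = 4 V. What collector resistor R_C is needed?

R_C ≈ 0.77 kΩ

Collector loop: V_CC = I_C·R_C + V_CE.
R_C = (V_CC − V_CE)/I_C = (11 − 4)/9.1 = 0.769 kΩ.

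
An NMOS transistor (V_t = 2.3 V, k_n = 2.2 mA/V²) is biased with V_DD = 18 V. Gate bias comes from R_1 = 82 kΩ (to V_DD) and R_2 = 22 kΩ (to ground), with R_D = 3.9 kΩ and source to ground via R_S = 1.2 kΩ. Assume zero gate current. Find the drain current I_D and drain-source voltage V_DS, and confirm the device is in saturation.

V_G = V_DD·R_2/(R_1+R_2) = 18×22/104 = 3.81 V.
Assume saturation: I_D = (k_n/2)(V_GS − V_t)² with V_GS = V_G − I_D·R_S = 3.81 − 1.2·I_D.
Substituting gives 1.58·I_D² − 4.98·I_D + 2.5 = 0, with roots I_D = 0.627 or 2.52 mA.
The root I_D = 2.52 mA gives V_GS = 0.787 V ≤ V_t, so take I_D = 0.627 mA.
Then V_GS = 3.06 V and V_DS = V_DD − I_D(R_D+R_S) = 18 − 0.627×5.1 = 14.8 V.
Saturation requires V_DS ≥ V_GS − V_t = 0.755 V; 14.8 ≥ 0.755 ✓.

I_D ≈ 0.63 mA, V_DS ≈ 15 V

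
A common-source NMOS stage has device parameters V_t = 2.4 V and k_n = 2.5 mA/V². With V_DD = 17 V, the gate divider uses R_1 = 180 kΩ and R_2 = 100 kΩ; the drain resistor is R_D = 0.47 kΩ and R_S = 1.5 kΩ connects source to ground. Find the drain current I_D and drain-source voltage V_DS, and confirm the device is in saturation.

V_G = V_DD·R_2/(R_1+R_2) = 17×100/280 = 6.07 V.
Assume saturation: I_D = (k_n/2)(V_GS − V_t)² with V_GS = V_G − I_D·R_S = 6.07 − 1.5·I_D.
Substituting gives 2.81·I_D² − 14.8·I_D + 16.8 = 0, with roots I_D = 1.68 or 3.58 mA.
The root I_D = 3.58 mA gives V_GS = 0.709 V ≤ V_t, so take I_D = 1.68 mA.
Then V_GS = 3.56 V and V_DS = V_DD − I_D(R_D+R_S) = 17 − 1.68×1.97 = 13.7 V.
Saturation requires V_DS ≥ V_GS − V_t = 1.16 V; 13.7 ≥ 1.16 ✓.

I_D ≈ 1.7 mA, V_DS ≈ 14 V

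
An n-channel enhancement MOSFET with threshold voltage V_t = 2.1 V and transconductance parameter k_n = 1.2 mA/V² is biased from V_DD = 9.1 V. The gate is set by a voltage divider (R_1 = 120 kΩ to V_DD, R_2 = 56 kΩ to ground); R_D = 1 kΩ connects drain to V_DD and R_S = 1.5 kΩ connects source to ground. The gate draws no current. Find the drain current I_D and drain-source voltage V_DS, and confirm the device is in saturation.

I_D ≈ 0.17 mA, V_DS ≈ 8.7 V

V_G = V_DD·R_2/(R_1+R_2) = 9.1×56/176 = 2.9 V.
Assume saturation: I_D = (k_n/2)(V_GS − V_t)² with V_GS = V_G − I_D·R_S = 2.9 − 1.5·I_D.
Substituting gives 1.35·I_D² − 2.43·I_D + 0.38 = 0, with roots I_D = 0.173 or 1.63 mA.
The root I_D = 1.63 mA gives V_GS = 0.452 V ≤ V_t, so take I_D = 0.173 mA.
Then V_GS = 2.64 V and V_DS = V_DD − I_D(R_D+R_S) = 9.1 − 0.173×2.5 = 8.67 V.
Saturation requires V_DS ≥ V_GS − V_t = 0.536 V; 8.67 ≥ 0.536 ✓.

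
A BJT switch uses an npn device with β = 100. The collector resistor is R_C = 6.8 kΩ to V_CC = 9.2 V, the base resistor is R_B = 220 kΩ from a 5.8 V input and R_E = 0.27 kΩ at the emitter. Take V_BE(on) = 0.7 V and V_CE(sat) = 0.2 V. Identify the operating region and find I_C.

saturation; I_C ≈ 1.3 mA

Assume active: I_B = (5.8 − 0.7)/(220 + 101×0.27) = 0.0206 mA, I_C = β·I_B = 2.06 mA.
Then V_CE = 9.2 − 2.06×6.8 − 2.08×0.27 = -5.39 V < 0.2 V — the active assumption fails.
Re-solve with V_CE = 0.2 V. KCL at the emitter: V_E/R_E = (V_BB−0.7−V_E)/R_B + (V_CC−0.2−V_E)/R_C, giving V_E = 0.349 V.
I_C = (V_CC − 0.2 − V_E)/R_C = (9 − 0.349)/6.8 = 1.27 mA.
Check: I_B = (5.1 − 0.349)/220 = 0.0216 mA, and β·I_B = 2.16 mA > I_C, confirming saturation.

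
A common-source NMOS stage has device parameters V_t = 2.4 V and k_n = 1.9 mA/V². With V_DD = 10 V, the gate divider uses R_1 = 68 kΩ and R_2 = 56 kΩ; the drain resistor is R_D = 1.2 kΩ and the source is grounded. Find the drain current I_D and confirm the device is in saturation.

I_D ≈ 4.3 mA

V_G = V_DD·R_2/(R_1+R_2) = 10×56/124 = 4.52 V. With the source grounded, V_GS = V_G = 4.52 V.
Assume saturation: I_D = (k_n/2)(V_GS − V_t)² = (1.9/2)×(4.52 − 2.4)² = 0.95×2.12² = 4.25 mA.
V_DS = V_DD − I_D·R_D = 10 − 4.25×1.2 = 4.9 V.
Saturation requires V_DS ≥ V_GS − V_t = 2.12 V; 4.9 ≥ 2.12 ✓.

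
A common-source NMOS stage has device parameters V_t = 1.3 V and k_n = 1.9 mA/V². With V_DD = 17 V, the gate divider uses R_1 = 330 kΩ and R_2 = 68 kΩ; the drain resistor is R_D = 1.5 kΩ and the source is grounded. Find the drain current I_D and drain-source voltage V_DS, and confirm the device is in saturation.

I_D ≈ 2.4 mA, V_DS ≈ 13 V

V_G = V_DD·R_2/(R_1+R_2) = 17×68/398 = 2.9 V. With the source grounded, V_GS = V_G = 2.9 V.
Assume saturation: I_D = (k_n/2)(V_GS − V_t)² = (1.9/2)×(2.9 − 1.3)² = 0.95×1.6² = 2.45 mA.
V_DS = V_DD − I_D·R_D = 17 − 2.45×1.5 = 13.3 V.
Saturation requires V_DS ≥ V_GS − V_t = 1.6 V; 13.3 ≥ 1.6 ✓.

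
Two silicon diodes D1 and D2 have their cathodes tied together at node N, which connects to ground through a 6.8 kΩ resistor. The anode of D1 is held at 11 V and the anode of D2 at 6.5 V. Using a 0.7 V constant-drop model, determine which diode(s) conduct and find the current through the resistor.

Assume both conduct. Then node N would need to be at both 11−0.7 = 10.3 V and 6.5−0.7 = 5.8 V, which is impossible.
Assume only D1 conducts: V_N = 11 − 0.7 = 10.3 V, so I_R = 10.3/6.8 = 1.51 mA.
Check D2: its anode-to-cathode voltage is 6.5 − 10.3 = -3.8 V < 0.7 V, so it is off. The assumption is consistent.

Only D1 conducts; I_R ≈ 1.5 mA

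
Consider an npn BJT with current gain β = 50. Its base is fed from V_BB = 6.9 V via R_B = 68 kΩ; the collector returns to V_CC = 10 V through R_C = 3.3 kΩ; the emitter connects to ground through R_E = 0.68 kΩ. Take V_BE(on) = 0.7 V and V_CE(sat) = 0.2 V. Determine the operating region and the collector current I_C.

saturation; I_C ≈ 2.5 mA

Assume active: I_B = (6.9 − 0.7)/(68 + 51×0.68) = 0.0604 mA, I_C = β·I_B = 3.02 mA.
Then V_CE = 10 − 3.02×3.3 − 3.08×0.68 = -2.06 V < 0.2 V — the active assumption fails.
Re-solve with V_CE = 0.2 V. KCL at the emitter: V_E/R_E = (V_BB−0.7−V_E)/R_B + (V_CC−0.2−V_E)/R_C, giving V_E = 1.71 V.
I_C = (V_CC − 0.2 − V_E)/R_C = (9.8 − 1.71)/3.3 = 2.45 mA.
Check: I_B = (6.2 − 1.71)/68 = 0.066 mA, and β·I_B = 3.3 mA > I_C, confirming saturation.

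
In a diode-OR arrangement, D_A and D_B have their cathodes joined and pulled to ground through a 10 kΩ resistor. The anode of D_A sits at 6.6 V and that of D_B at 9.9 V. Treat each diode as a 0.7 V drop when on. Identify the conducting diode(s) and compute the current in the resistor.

Assume both conduct. Then node N would need to be at both 6.6−0.7 = 5.9 V and 9.9−0.7 = 9.2 V, which is impossible.
Assume only D_B conducts: V_N = 9.9 − 0.7 = 9.2 V, so I_R = 9.2/10 = 0.92 mA.
Check D_A: its anode-to-cathode voltage is 6.6 − 9.2 = -2.6 V < 0.7 V, so it is off. The assumption is consistent.

Only D_B conducts; I_R ≈ 0.92 mA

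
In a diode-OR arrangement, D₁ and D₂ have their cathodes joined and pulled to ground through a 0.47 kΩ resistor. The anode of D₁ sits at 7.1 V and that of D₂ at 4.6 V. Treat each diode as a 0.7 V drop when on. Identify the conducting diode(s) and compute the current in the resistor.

Only D₁ conducts; I_R ≈ 14 mA

Assume both conduct. Then node N would need to be at both 7.1−0.7 = 6.4 V and 4.6−0.7 = 3.9 V, which is impossible.
Assume only D₁ conducts: V_N = 7.1 − 0.7 = 6.4 V, so I_R = 6.4/0.47 = 13.6 mA.
Check D₂: its anode-to-cathode voltage is 4.6 − 6.4 = -1.8 V < 0.7 V, so it is off. The assumption is consistent.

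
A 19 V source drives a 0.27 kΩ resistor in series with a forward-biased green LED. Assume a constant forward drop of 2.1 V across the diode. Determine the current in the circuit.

KVL around the loop: 19 = V_D + I·R = 2.1 + I × 0.27 kΩ.
So I = (19 − 2.1) / 0.27 kΩ = 16.9 / 0.27 = 62.6 mA.

I ≈ 63 mA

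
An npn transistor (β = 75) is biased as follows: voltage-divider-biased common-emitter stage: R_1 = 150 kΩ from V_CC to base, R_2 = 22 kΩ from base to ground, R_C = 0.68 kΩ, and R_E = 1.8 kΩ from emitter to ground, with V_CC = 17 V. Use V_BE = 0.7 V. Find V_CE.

Thevenize the base divider: V_Th = V_CC·R_2/(R_1+R_2) = 17×22/172 = 2.17 V, R_Th = R_1‖R_2 = 19.2 kΩ.
Base-emitter loop: V_Th = I_B·R_Th + V_BE + (β+1)I_B·R_E, so I_B = (2.17 − 0.7) / (19.2 + 76×1.8) = 0.00945 mA.
I_C = β·I_B = 75×0.00945 = 0.709 mA, and I_E = (β+1)I_B = 0.718 mA.
V_CE = V_CC − I_C·R_C − I_E·R_E = 17 − 0.709×0.68 − 0.718×1.8 = 15.2 V.
V_CE = 15.2 V > 0.2 V confirms active-region operation.

V_CE ≈ 15 V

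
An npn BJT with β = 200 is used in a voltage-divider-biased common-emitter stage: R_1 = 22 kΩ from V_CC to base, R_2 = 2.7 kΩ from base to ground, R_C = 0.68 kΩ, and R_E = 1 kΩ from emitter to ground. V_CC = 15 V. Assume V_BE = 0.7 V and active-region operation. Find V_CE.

V_CE ≈ 13 V

Thevenize the base divider: V_Th = V_CC·R_2/(R_1+R_2) = 15×2.7/24.7 = 1.64 V, R_Th = R_1‖R_2 = 2.4 kΩ.
Base-emitter loop: V_Th = I_B·R_Th + V_BE + (β+1)I_B·R_E, so I_B = (1.64 − 0.7) / (2.4 + 201×1) = 0.00462 mA.
I_C = β·I_B = 200×0.00462 = 0.924 mA, and I_E = (β+1)I_B = 0.929 mA.
V_CE = V_CC − I_C·R_C − I_E·R_E = 15 − 0.924×0.68 − 0.929×1 = 13.4 V.
V_CE = 13.4 V > 0.2 V confirms active-region operation.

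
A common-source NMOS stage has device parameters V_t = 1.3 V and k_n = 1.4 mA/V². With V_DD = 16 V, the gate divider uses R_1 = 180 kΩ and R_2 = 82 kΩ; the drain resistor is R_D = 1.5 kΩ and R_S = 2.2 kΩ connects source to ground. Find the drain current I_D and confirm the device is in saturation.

V_G = V_DD·R_2/(R_1+R_2) = 16×82/262 = 5.01 V.
Assume saturation: I_D = (k_n/2)(V_GS − V_t)² with V_GS = V_G − I_D·R_S = 5.01 − 2.2·I_D.
Substituting gives 3.39·I_D² − 12.4·I_D + 9.62 = 0, with roots I_D = 1.11 or 2.55 mA.
The root I_D = 2.55 mA gives V_GS = -0.61 V ≤ V_t, so take I_D = 1.11 mA.
Then V_GS = 2.56 V and V_DS = V_DD − I_D(R_D+R_S) = 16 − 1.11×3.7 = 11.9 V.
Saturation requires V_DS ≥ V_GS − V_t = 1.26 V; 11.9 ≥ 1.26 ✓.

I_D ≈ 1.1 mA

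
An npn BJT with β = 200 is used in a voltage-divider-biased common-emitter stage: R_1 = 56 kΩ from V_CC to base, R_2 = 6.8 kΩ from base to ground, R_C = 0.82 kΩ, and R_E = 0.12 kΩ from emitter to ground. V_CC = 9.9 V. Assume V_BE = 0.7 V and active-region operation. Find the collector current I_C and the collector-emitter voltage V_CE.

I_C ≈ 2.5 mA, V_CE ≈ 7.6 V

Thevenize the base divider: V_Th = V_CC·R_2/(R_1+R_2) = 9.9×6.8/62.8 = 1.07 V, R_Th = R_1‖R_2 = 6.06 kΩ.
Base-emitter loop: V_Th = I_B·R_Th + V_BE + (β+1)I_B·R_E, so I_B = (1.07 − 0.7) / (6.06 + 201×0.12) = 0.0123 mA.
I_C = β·I_B = 200×0.0123 = 2.46 mA, and I_E = (β+1)I_B = 2.48 mA.
V_CE = V_CC − I_C·R_C − I_E·R_E = 9.9 − 2.46×0.82 − 2.48×0.12 = 7.58 V.
V_CE = 7.58 V > 0.2 V confirms active-region operation.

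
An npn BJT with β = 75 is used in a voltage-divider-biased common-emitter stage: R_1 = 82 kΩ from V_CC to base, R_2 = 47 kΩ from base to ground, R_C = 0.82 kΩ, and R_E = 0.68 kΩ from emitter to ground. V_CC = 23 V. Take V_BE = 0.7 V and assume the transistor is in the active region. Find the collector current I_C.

Thevenize the base divider: V_Th = V_CC·R_2/(R_1+R_2) = 23×47/129 = 8.38 V, R_Th = R_1‖R_2 = 29.9 kΩ.
Base-emitter loop: V_Th = I_B·R_Th + V_BE + (β+1)I_B·R_E, so I_B = (8.38 − 0.7) / (29.9 + 76×0.68) = 0.0942 mA.
I_C = β·I_B = 75×0.0942 = 7.06 mA, and I_E = (β+1)I_B = 7.16 mA.
V_CE = V_CC − I_C·R_C − I_E·R_E = 23 − 7.06×0.82 − 7.16×0.68 = 12.3 V.
V_CE = 12.3 V > 0.2 V confirms active-region operation.

I_C ≈ 7.1 mA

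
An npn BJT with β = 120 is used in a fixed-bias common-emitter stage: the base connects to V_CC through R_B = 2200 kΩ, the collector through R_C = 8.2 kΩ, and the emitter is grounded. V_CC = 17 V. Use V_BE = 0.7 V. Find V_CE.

Base loop: V_CC = I_B·R_B + V_BE, so I_B = (17 − 0.7)/2200 kΩ = 0.00741 mA.
In the active region I_C = β·I_B = 120 × 0.00741 = 0.889 mA.
Collector loop: V_CE = V_CC − I_C·R_C = 17 − 0.889×8.2 = 9.71 V.
Since V_CE = 9.71 V > V_CE(sat) ≈ 0.2 V, the transistor is in the active region as assumed.

V_CE ≈ 9.7 V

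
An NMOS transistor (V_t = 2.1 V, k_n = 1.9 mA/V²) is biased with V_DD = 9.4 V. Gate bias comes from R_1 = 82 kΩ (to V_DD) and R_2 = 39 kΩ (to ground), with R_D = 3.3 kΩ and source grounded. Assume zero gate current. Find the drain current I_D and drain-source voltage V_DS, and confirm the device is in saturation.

I_D ≈ 0.82 mA, V_DS ≈ 6.7 V

V_G = V_DD·R_2/(R_1+R_2) = 9.4×39/121 = 3.03 V. With the source grounded, V_GS = V_G = 3.03 V.
Assume saturation: I_D = (k_n/2)(V_GS − V_t)² = (1.9/2)×(3.03 − 2.1)² = 0.95×0.93² = 0.821 mA.
V_DS = V_DD − I_D·R_D = 9.4 − 0.821×3.3 = 6.69 V.
Saturation requires V_DS ≥ V_GS − V_t = 0.93 V; 6.69 ≥ 0.93 ✓.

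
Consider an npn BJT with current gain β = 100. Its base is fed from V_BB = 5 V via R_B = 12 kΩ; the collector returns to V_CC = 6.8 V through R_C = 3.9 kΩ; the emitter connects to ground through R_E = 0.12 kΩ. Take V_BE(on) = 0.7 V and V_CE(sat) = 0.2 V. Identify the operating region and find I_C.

saturation; I_C ≈ 1.6 mA

Assume active: I_B = (5 − 0.7)/(12 + 101×0.12) = 0.178 mA, I_C = β·I_B = 17.8 mA.
Then V_CE = 6.8 − 17.8×3.9 − 18×0.12 = -64.9 V < 0.2 V — the active assumption fails.
Re-solve with V_CE = 0.2 V. KCL at the emitter: V_E/R_E = (V_BB−0.7−V_E)/R_B + (V_CC−0.2−V_E)/R_C, giving V_E = 0.236 V.
I_C = (V_CC − 0.2 − V_E)/R_C = (6.6 − 0.236)/3.9 = 1.63 mA.
Check: I_B = (4.3 − 0.236)/12 = 0.339 mA, and β·I_B = 33.9 mA > I_C, confirming saturation.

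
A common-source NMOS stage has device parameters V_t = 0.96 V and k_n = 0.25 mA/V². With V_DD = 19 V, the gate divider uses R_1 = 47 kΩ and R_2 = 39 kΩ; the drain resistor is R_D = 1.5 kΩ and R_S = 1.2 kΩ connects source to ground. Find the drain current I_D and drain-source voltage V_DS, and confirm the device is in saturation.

I_D ≈ 2.6 mA, V_DS ≈ 12 V

V_G = V_DD·R_2/(R_1+R_2) = 19×39/86 = 8.62 V.
Assume saturation: I_D = (k_n/2)(V_GS − V_t)² with V_GS = V_G − I_D·R_S = 8.62 − 1.2·I_D.
Substituting gives 0.18·I_D² − 3.3·I_D + 7.33 = 0, with roots I_D = 2.59 or 15.7 mA.
The root I_D = 15.7 mA gives V_GS = -10.3 V ≤ V_t, so take I_D = 2.59 mA.
Then V_GS = 5.51 V and V_DS = V_DD − I_D(R_D+R_S) = 19 − 2.59×2.7 = 12 V.
Saturation requires V_DS ≥ V_GS − V_t = 4.55 V; 12 ≥ 4.55 ✓.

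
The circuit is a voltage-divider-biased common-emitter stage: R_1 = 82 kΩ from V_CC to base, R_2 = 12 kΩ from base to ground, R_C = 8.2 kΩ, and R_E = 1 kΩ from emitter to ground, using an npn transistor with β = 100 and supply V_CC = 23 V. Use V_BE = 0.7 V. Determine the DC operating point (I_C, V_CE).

Thevenize the base divider: V_Th = V_CC·R_2/(R_1+R_2) = 23×12/94 = 2.94 V, R_Th = R_1‖R_2 = 10.5 kΩ.
Base-emitter loop: V_Th = I_B·R_Th + V_BE + (β+1)I_B·R_E, so I_B = (2.94 − 0.7) / (10.5 + 101×1) = 0.0201 mA.
I_C = β·I_B = 100×0.0201 = 2.01 mA, and I_E = (β+1)I_B = 2.03 mA.
V_CE = V_CC − I_C·R_C − I_E·R_E = 23 − 2.01×8.2 − 2.03×1 = 4.52 V.
V_CE = 4.52 V > 0.2 V confirms active-region operation.

I_C ≈ 2 mA, V_CE ≈ 4.5 V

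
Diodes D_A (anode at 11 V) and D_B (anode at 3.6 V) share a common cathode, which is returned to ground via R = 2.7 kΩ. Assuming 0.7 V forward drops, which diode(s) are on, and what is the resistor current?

Assume both conduct. Then node N would need to be at both 11−0.7 = 10.3 V and 3.6−0.7 = 2.9 V, which is impossible.
Assume only D_A conducts: V_N = 11 − 0.7 = 10.3 V, so I_R = 10.3/2.7 = 3.81 mA.
Check D_B: its anode-to-cathode voltage is 3.6 − 10.3 = -6.7 V < 0.7 V, so it is off. The assumption is consistent.

Only D_A conducts; I_R ≈ 3.8 mA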